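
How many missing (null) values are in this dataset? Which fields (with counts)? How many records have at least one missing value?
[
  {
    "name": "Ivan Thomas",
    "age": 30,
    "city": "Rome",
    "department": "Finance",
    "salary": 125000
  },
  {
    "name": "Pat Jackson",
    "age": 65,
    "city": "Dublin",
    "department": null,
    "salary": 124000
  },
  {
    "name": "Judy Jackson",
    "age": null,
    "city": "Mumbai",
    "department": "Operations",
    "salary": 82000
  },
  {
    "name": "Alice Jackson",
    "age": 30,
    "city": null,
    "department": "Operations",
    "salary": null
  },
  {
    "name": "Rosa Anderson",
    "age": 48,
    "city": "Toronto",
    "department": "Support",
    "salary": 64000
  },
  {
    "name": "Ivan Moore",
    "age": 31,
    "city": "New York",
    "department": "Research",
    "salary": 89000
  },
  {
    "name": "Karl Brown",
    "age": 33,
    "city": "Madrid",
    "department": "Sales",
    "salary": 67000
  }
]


Checking for missing (null) values in 7 records:

  Ivan Thomas: complete
  Pat Jackson: department
  Judy Jackson: age
  Alice Jackson: city, salary
  Rosa Anderson: complete
  Ivan Moore: complete
  Karl Brown: complete

Per field:
  name: 0 missing
  age: 1 missing
  city: 1 missing
  department: 1 missing
  salary: 1 missing

Total missing values: 4
Records with any missing: 3

4 missing values (age: 1, city: 1, department: 1, salary: 1); 3 incomplete records


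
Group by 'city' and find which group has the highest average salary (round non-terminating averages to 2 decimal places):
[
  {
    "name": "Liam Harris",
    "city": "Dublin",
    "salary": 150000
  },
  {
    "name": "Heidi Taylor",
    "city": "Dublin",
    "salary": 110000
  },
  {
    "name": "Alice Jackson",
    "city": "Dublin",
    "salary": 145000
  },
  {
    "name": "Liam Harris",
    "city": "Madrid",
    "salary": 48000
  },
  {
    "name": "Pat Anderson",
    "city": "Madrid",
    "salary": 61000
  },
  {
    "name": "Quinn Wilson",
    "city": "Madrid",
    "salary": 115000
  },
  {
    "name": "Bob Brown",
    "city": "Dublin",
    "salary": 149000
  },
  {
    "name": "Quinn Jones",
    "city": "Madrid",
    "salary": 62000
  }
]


Group by: city

Groups:
  Dublin: 4 people, avg salary = 554000/4 = $138500
  Madrid: 4 people, avg salary = 286000/4 = $71500

Highest average salary: Dublin ($138500)

Dublin ($138500)


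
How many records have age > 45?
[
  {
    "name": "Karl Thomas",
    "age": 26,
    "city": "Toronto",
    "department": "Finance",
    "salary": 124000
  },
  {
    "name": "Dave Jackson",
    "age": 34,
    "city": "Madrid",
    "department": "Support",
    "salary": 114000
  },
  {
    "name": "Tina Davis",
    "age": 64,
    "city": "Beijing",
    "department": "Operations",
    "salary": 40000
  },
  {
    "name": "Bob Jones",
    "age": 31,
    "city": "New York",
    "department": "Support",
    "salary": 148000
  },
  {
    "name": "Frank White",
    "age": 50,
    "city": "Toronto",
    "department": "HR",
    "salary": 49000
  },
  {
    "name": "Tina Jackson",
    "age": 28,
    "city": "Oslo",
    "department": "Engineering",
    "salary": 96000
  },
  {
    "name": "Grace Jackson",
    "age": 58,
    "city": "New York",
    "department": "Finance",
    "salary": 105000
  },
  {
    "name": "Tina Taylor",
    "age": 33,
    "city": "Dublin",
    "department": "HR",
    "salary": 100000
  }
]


Data: 8 records
Condition: age > 45

Checking each record:
  Karl Thomas: 26
  Dave Jackson: 34
  Tina Davis: 64 MATCH
  Bob Jones: 31
  Frank White: 50 MATCH
  Tina Jackson: 28
  Grace Jackson: 58 MATCH
  Tina Taylor: 33

Count: 3

3


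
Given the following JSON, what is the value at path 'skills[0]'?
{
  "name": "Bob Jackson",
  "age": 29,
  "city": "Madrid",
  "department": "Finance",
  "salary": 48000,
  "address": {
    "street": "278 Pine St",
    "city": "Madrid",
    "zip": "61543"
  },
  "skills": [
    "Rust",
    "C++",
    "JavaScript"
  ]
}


Query: skills[0]
Path: skills -> first element
Value: Rust

Rust


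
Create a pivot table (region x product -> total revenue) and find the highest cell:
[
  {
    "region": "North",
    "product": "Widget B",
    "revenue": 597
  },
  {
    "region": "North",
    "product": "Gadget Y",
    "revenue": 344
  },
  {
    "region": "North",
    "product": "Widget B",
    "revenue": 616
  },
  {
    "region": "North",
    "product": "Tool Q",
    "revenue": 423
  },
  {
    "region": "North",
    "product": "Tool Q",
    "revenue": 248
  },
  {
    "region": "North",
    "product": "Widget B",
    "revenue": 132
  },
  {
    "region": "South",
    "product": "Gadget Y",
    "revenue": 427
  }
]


Pivot: region (rows) x product (columns) -> total revenue

     Gadget Y      Tool Q        Widget B    
North          344           671          1345  
South          427             0             0  

Highest: North / Widget B = $1345

North / Widget B = $1345


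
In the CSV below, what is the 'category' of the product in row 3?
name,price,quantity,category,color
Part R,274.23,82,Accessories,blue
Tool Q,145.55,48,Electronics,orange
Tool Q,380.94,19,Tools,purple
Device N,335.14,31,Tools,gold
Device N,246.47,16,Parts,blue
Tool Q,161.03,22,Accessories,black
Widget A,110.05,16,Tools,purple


Query: Row 3 ('Tool Q'), column 'category'
Value: Tools

Tools


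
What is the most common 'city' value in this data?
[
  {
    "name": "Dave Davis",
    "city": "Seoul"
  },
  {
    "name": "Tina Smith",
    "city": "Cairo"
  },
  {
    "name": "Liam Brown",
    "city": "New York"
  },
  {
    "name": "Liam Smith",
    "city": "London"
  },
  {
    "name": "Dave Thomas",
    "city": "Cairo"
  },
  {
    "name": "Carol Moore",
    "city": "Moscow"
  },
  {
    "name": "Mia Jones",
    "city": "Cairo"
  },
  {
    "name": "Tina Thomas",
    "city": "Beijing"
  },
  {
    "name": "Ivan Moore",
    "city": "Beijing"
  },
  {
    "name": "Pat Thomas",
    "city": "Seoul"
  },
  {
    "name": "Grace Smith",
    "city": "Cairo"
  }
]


Counting 'city' values across 11 records:

  Cairo: 4 ####
  Seoul: 2 ##
  Beijing: 2 ##
  New York: 1 #
  London: 1 #
  Moscow: 1 #

Most common: Cairo (4 times)

Cairo (4 times)


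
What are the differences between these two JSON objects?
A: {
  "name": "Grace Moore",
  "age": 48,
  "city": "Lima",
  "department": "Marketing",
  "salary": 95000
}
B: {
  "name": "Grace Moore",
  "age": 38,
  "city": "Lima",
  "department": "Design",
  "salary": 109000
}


Comparing each field (in key order):
  name: same
  age: DIFFERENT
  city: same
  department: DIFFERENT
  salary: DIFFERENT
Differences:
  age: 48 -> 38
  department: Marketing -> Design
  salary: 95000 -> 109000

3 field(s) changed

3 changes: age, department, salary


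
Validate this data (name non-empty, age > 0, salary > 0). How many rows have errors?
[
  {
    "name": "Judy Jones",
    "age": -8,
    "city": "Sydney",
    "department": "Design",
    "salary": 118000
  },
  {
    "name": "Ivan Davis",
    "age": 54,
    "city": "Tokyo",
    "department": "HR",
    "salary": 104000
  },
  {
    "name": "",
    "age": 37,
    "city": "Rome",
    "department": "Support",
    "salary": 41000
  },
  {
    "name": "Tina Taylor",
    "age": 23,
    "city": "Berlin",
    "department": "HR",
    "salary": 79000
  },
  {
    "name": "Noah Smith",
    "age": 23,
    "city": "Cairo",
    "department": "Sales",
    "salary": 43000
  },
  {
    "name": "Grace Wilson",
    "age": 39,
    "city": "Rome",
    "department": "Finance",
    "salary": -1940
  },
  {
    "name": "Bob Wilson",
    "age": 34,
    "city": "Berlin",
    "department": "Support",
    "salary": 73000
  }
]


Validating 7 records:
Rules: name non-empty, age > 0, salary > 0

  Row 1 (Judy Jones): negative age: -8
  Row 2 (Ivan Davis): OK
  Row 3 (???): empty name
  Row 4 (Tina Taylor): OK
  Row 5 (Noah Smith): OK
  Row 6 (Grace Wilson): negative salary: -1940
  Row 7 (Bob Wilson): OK

Total errors: 3

3 errors


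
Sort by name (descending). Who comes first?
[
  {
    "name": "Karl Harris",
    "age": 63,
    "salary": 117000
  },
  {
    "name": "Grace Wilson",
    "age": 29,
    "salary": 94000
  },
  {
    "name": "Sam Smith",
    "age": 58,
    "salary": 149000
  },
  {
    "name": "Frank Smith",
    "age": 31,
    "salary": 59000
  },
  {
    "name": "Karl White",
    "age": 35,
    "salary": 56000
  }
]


Sort by: name (descending)

Sorted order:
  1. Sam Smith (name = Sam Smith)
  2. Karl White (name = Karl White)
  3. Karl Harris (name = Karl Harris)
  4. Grace Wilson (name = Grace Wilson)
  5. Frank Smith (name = Frank Smith)

First: Sam Smith

Sam Smith


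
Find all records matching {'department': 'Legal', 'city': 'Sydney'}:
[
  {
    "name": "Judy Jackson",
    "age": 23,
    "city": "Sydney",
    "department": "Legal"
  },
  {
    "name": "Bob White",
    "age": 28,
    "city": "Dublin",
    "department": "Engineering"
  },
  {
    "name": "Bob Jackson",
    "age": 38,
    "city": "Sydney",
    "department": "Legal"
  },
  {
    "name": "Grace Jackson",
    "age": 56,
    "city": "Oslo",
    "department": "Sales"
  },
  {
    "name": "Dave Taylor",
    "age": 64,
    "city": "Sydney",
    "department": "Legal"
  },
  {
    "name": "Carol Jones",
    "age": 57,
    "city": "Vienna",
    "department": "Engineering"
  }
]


Search criteria: {'department': 'Legal', 'city': 'Sydney'}

Checking 6 records:
  Judy Jackson: {department: Legal, city: Sydney} <-- MATCH
  Bob White: {department: Engineering, city: Dublin}
  Bob Jackson: {department: Legal, city: Sydney} <-- MATCH
  Grace Jackson: {department: Sales, city: Oslo}
  Dave Taylor: {department: Legal, city: Sydney} <-- MATCH
  Carol Jones: {department: Engineering, city: Vienna}

Matches: ["Judy Jackson", "Bob Jackson", "Dave Taylor"]

["Judy Jackson", "Bob Jackson", "Dave Taylor"]


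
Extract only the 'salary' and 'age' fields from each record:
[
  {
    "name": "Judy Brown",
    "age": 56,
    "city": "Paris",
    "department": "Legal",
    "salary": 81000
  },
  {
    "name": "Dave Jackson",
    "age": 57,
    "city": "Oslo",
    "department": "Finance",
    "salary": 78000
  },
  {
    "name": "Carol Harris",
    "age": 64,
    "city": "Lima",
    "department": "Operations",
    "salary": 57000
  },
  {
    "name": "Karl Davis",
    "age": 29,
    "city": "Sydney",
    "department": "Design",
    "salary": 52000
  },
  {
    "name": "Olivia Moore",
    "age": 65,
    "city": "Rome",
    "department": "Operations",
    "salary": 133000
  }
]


Original: 5 records with fields: name, age, city, department, salary
Keep: ['salary', 'age']
Drop: ['name', 'city', 'department']
Result: 5 records, 2 fields each

[
  {
    "salary": 81000,
    "age": 56
  },
  {
    "salary": 78000,
    "age": 57
  },
  {
    "salary": 57000,
    "age": 64
  },
  {
    "salary": 52000,
    "age": 29
  },
  {
    "salary": 133000,
    "age": 65
  }
]


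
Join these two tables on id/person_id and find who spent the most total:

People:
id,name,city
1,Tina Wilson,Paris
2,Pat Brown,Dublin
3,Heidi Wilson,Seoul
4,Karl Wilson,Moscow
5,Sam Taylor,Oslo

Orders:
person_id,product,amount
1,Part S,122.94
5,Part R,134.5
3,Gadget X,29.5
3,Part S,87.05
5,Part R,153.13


Join on: people.id = orders.person_id

Joined rows:
  Tina Wilson (Paris) bought Part S for $122.94
  Sam Taylor (Oslo) bought Part R for $134.5
  Heidi Wilson (Seoul) bought Gadget X for $29.5
  Heidi Wilson (Seoul) bought Part S for $87.05
  Sam Taylor (Oslo) bought Part R for $153.13

Total per person:
  Sam Taylor: $287.63
  Tina Wilson: $122.94
  Heidi Wilson: $116.55

Top spender: Sam Taylor ($287.63)

Sam Taylor ($287.63)


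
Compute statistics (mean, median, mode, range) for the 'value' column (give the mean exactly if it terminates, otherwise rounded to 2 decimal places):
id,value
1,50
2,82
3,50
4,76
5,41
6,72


Data: [50, 82, 50, 76, 41, 72]
Count: 6
Sum: 371
Mean: 371/6 ≈ 61.83 (rounded to 2 decimal places)
Sorted: [41, 50, 50, 72, 76, 82]
Median: 61.0
Mode: 50 (2 times)
Range: 82 - 41 = 41
Min: 41, Max: 82

mean≈61.83, median=61.0, mode=50, range=41


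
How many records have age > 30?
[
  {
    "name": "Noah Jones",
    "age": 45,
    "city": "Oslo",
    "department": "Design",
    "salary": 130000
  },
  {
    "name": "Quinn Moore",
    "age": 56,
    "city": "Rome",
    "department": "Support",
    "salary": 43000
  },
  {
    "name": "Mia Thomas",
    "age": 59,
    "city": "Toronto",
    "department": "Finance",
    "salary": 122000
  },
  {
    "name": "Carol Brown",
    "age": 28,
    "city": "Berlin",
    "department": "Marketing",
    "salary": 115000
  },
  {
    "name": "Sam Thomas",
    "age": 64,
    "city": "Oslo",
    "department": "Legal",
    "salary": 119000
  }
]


Data: 5 records
Condition: age > 30

Checking each record:
  Noah Jones: 45 MATCH
  Quinn Moore: 56 MATCH
  Mia Thomas: 59 MATCH
  Carol Brown: 28
  Sam Thomas: 64 MATCH

Count: 4

4


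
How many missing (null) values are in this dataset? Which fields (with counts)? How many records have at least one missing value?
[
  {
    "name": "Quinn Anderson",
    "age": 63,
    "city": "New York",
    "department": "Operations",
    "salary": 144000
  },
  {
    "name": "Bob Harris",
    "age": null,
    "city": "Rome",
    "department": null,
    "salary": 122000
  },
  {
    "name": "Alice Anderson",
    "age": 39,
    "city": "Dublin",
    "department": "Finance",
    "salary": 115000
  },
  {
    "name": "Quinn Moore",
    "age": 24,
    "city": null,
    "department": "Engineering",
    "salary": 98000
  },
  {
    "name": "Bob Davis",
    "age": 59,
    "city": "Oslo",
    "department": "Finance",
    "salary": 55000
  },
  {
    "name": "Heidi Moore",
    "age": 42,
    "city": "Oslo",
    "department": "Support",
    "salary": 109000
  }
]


Checking for missing (null) values in 6 records:

  Quinn Anderson: complete
  Bob Harris: age, department
  Alice Anderson: complete
  Quinn Moore: city
  Bob Davis: complete
  Heidi Moore: complete

Per field:
  name: 0 missing
  age: 1 missing
  city: 1 missing
  department: 1 missing
  salary: 0 missing

Total missing values: 3
Records with any missing: 2

3 missing values (age: 1, city: 1, department: 1); 2 incomplete records


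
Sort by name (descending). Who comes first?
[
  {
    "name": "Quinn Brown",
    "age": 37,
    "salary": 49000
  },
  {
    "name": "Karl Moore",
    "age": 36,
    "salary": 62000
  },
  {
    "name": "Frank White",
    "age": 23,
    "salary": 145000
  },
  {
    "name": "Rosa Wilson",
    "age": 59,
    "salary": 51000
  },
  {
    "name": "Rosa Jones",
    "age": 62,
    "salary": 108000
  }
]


Sort by: name (descending)

Sorted order:
  1. Rosa Wilson (name = Rosa Wilson)
  2. Rosa Jones (name = Rosa Jones)
  3. Quinn Brown (name = Quinn Brown)
  4. Karl Moore (name = Karl Moore)
  5. Frank White (name = Frank White)

First: Rosa Wilson

Rosa Wilson


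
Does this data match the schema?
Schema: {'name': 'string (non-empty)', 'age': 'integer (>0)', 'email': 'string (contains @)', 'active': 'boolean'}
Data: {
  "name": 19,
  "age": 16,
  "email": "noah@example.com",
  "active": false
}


Validating each field against schema:
  name: FAIL (19 is not a string)
  age: OK (positive integer)
  email: OK (string with @)
  active: OK (boolean)

Result: INVALID (1 error: name)

INVALID (1 error: name)


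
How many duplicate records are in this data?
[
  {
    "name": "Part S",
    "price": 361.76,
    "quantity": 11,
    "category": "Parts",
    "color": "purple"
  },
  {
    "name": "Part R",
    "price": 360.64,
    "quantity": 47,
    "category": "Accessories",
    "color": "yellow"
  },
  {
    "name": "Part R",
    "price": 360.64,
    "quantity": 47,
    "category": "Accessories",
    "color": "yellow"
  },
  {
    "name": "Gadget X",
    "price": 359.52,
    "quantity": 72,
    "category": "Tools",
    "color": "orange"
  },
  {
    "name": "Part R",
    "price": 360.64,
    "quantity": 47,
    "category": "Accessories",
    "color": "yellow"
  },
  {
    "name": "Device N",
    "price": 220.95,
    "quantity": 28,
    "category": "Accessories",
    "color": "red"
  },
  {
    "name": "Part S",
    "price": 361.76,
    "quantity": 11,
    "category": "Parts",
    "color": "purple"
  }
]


Checking 7 records for duplicates:

  Row 1: Part S ($361.76, qty 11)
  Row 2: Part R ($360.64, qty 47)
  Row 3: Part R ($360.64, qty 47) <-- DUPLICATE
  Row 4: Gadget X ($359.52, qty 72)
  Row 5: Part R ($360.64, qty 47) <-- DUPLICATE
  Row 6: Device N ($220.95, qty 28)
  Row 7: Part S ($361.76, qty 11) <-- DUPLICATE

Duplicates found: 3
Unique records: 4

3 duplicates, 4 unique


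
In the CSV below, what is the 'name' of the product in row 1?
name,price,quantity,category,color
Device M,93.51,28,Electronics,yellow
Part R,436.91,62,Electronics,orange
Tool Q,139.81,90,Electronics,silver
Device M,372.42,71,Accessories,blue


Query: Row 1 ('Device M'), column 'name'
Value: Device M

Device M


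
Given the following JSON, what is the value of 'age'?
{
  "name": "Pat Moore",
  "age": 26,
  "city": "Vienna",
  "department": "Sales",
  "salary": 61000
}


Looking up field 'age'
Value: 26

26


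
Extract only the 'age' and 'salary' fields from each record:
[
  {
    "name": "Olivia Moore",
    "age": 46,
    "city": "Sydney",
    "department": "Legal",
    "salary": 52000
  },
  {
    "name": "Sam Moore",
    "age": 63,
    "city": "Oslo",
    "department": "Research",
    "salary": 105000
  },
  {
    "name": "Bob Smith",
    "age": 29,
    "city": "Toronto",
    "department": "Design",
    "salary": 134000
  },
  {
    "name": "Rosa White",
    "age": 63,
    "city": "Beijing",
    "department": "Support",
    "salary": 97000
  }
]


Original: 4 records with fields: name, age, city, department, salary
Keep: ['age', 'salary']
Drop: ['name', 'city', 'department']
Result: 4 records, 2 fields each

[
  {
    "age": 46,
    "salary": 52000
  },
  {
    "age": 63,
    "salary": 105000
  },
  {
    "age": 29,
    "salary": 134000
  },
  {
    "age": 63,
    "salary": 97000
  }
]


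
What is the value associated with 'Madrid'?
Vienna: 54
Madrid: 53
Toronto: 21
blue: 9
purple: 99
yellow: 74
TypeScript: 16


Looking up key 'Madrid'
Value: 53

53


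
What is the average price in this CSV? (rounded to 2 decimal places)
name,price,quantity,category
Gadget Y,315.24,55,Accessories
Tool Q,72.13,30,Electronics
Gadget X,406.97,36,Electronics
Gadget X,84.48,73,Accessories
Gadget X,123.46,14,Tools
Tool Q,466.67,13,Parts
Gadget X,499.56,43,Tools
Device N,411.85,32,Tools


Computing average price:
Values: [315.24, 72.13, 406.97, 84.48, 123.46, 466.67, 499.56, 411.85]
Sum = 2380.36
Count = 8
Average = 2380.36/8 = 297.545 exactly -> 297.55 (rounded half-up to 2 decimal places)

297.55


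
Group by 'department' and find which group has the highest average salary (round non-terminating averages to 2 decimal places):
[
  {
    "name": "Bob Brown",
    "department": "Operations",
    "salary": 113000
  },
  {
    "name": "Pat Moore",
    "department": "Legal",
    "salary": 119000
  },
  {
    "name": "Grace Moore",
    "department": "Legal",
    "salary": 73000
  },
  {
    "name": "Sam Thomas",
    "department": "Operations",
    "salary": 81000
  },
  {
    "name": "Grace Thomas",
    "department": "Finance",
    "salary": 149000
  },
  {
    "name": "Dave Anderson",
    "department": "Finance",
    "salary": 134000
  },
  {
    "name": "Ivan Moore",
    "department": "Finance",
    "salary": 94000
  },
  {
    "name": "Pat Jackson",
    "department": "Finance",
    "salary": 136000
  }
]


Group by: department

Groups:
  Finance: 4 people, avg salary = 513000/4 = $128250
  Legal: 2 people, avg salary = 192000/2 = $96000
  Operations: 2 people, avg salary = 194000/2 = $97000

Highest average salary: Finance ($128250)

Finance ($128250)


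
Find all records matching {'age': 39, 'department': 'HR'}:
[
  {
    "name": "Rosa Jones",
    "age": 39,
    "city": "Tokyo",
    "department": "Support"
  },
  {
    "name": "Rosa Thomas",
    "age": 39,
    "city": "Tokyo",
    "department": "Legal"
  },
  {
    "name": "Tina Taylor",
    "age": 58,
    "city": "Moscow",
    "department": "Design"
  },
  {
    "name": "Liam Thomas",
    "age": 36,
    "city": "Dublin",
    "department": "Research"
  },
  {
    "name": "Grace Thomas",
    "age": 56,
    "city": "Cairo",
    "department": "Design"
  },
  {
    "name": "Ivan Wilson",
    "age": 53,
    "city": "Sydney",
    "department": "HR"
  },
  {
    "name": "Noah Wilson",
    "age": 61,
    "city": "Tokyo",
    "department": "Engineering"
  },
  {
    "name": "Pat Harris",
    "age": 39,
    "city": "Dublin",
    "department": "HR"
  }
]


Search criteria: {'age': 39, 'department': 'HR'}

Checking 8 records:
  Rosa Jones: {age: 39, department: Support}
  Rosa Thomas: {age: 39, department: Legal}
  Tina Taylor: {age: 58, department: Design}
  Liam Thomas: {age: 36, department: Research}
  Grace Thomas: {age: 56, department: Design}
  Ivan Wilson: {age: 53, department: HR}
  Noah Wilson: {age: 61, department: Engineering}
  Pat Harris: {age: 39, department: HR} <-- MATCH

Matches: ["Pat Harris"]

["Pat Harris"]


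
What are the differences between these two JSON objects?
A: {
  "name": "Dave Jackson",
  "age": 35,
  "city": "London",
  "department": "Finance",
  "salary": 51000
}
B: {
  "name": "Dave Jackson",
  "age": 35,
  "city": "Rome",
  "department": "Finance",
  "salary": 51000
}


Comparing each field (in key order):
  name: same
  age: same
  city: DIFFERENT
  department: same
  salary: same
Differences:
  city: London -> Rome

1 field(s) changed

1 change: city


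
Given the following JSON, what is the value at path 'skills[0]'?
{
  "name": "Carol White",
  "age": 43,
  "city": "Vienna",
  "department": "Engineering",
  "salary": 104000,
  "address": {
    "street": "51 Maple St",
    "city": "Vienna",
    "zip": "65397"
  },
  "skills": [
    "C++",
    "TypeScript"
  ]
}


Query: skills[0]
Path: skills -> first element
Value: C++

C++


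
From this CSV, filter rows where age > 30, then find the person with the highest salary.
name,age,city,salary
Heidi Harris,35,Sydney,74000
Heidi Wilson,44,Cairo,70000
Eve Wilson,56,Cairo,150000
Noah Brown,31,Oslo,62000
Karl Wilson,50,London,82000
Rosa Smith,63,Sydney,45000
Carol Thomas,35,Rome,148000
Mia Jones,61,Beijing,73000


Filter: age > 30
Sort by: salary (descending)

Filtered records (8):
  Eve Wilson, age 56, salary $150000
  Carol Thomas, age 35, salary $148000
  Karl Wilson, age 50, salary $82000
  Heidi Harris, age 35, salary $74000
  Mia Jones, age 61, salary $73000
  Heidi Wilson, age 44, salary $70000
  Noah Brown, age 31, salary $62000
  Rosa Smith, age 63, salary $45000

Highest salary: Eve Wilson ($150000)

Eve Wilson


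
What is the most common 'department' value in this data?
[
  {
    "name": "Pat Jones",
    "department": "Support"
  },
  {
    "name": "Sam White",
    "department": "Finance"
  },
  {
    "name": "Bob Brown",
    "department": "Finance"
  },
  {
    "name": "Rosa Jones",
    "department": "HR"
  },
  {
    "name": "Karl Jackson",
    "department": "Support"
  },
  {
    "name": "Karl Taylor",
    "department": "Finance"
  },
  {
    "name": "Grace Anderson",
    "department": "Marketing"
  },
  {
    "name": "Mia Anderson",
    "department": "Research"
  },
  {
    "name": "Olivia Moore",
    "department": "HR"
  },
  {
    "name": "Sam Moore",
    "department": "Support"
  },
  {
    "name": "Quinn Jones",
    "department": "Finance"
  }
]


Counting 'department' values across 11 records:

  Finance: 4 ####
  Support: 3 ###
  HR: 2 ##
  Marketing: 1 #
  Research: 1 #

Most common: Finance (4 times)

Finance (4 times)


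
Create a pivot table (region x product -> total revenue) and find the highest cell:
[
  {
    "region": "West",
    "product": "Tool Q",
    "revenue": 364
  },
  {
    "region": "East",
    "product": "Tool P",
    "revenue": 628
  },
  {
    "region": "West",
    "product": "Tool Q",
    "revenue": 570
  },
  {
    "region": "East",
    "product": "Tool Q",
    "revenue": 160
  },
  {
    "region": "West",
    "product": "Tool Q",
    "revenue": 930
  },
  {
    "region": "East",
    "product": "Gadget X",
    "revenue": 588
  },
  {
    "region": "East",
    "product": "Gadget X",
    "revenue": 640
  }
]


Pivot: region (rows) x product (columns) -> total revenue

     Gadget X      Tool P        Tool Q      
East          1228           628           160  
West             0             0          1864  

Highest: West / Tool Q = $1864

West / Tool Q = $1864


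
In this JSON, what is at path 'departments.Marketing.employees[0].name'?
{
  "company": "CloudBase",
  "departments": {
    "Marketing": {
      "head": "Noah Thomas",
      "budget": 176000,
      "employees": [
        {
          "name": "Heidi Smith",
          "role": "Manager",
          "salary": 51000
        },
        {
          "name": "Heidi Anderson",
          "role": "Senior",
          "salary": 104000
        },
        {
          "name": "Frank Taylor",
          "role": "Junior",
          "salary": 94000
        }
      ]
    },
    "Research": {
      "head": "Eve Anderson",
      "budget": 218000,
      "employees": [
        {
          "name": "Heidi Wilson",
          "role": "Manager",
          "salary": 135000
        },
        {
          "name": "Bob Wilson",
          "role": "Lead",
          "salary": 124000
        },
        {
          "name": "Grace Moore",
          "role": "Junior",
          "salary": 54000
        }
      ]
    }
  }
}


Path: departments.Marketing.employees[0].name

Navigate:
  -> departments
  -> Marketing
  -> employees[0].name = 'Heidi Smith'

Heidi Smith


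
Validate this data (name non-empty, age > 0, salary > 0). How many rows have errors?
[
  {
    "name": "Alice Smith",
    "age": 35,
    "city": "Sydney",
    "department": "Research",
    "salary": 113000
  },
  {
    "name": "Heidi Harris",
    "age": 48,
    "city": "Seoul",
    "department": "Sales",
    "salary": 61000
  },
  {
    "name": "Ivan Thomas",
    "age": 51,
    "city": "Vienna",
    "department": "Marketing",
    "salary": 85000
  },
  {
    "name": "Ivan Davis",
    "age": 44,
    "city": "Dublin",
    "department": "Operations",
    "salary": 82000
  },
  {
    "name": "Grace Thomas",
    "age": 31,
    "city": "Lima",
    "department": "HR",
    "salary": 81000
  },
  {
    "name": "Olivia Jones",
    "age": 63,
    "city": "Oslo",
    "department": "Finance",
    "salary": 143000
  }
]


Validating 6 records:
Rules: name non-empty, age > 0, salary > 0

  Row 1 (Alice Smith): OK
  Row 2 (Heidi Harris): OK
  Row 3 (Ivan Thomas): OK
  Row 4 (Ivan Davis): OK
  Row 5 (Grace Thomas): OK
  Row 6 (Olivia Jones): OK

Total errors: 0

0 errors


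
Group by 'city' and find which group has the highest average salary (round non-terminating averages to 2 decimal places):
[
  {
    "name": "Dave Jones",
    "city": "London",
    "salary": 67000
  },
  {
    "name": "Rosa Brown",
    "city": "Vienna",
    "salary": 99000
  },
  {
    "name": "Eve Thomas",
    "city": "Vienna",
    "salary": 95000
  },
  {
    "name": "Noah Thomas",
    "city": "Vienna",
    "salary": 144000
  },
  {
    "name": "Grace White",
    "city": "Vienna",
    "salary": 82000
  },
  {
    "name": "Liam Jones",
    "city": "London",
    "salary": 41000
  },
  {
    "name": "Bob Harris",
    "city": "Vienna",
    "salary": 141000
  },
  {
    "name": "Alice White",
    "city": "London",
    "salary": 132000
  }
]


Group by: city

Groups:
  London: 3 people, avg salary = 240000/3 = $80000
  Vienna: 5 people, avg salary = 561000/5 = $112200

Highest average salary: Vienna ($112200)

Vienna ($112200)


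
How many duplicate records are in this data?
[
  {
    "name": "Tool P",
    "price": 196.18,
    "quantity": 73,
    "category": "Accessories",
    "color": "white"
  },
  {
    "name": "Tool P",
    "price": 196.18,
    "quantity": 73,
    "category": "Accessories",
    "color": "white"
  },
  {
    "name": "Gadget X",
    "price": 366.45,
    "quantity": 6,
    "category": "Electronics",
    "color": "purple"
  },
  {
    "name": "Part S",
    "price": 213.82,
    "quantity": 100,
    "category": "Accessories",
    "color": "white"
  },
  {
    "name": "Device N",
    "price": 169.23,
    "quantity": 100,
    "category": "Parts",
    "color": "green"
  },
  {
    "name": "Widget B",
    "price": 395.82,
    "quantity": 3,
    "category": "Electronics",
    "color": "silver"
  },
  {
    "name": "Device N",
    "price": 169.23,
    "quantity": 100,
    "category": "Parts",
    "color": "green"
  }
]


Checking 7 records for duplicates:

  Row 1: Tool P ($196.18, qty 73)
  Row 2: Tool P ($196.18, qty 73) <-- DUPLICATE
  Row 3: Gadget X ($366.45, qty 6)
  Row 4: Part S ($213.82, qty 100)
  Row 5: Device N ($169.23, qty 100)
  Row 6: Widget B ($395.82, qty 3)
  Row 7: Device N ($169.23, qty 100) <-- DUPLICATE

Duplicates found: 2
Unique records: 5

2 duplicates, 5 unique


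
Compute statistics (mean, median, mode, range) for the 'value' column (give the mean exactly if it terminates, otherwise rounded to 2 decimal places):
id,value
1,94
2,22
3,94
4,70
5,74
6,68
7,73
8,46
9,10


Data: [94, 22, 94, 70, 74, 68, 73, 46, 10]
Count: 9
Sum: 551
Mean: 551/9 ≈ 61.22 (rounded to 2 decimal places)
Sorted: [10, 22, 46, 68, 70, 73, 74, 94, 94]
Median: 70.0
Mode: 94 (2 times)
Range: 94 - 10 = 84
Min: 10, Max: 94

mean≈61.22, median=70.0, mode=94, range=84


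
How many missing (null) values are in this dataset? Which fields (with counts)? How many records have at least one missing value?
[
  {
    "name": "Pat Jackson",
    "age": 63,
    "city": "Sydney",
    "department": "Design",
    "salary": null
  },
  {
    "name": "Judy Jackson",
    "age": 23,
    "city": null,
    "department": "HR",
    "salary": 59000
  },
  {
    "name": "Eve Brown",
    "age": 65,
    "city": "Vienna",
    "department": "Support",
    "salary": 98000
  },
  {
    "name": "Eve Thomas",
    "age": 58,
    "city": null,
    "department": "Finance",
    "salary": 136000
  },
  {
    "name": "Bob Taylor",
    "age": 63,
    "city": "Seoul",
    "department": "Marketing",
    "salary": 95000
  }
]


Checking for missing (null) values in 5 records:

  Pat Jackson: salary
  Judy Jackson: city
  Eve Brown: complete
  Eve Thomas: city
  Bob Taylor: complete

Per field:
  name: 0 missing
  age: 0 missing
  city: 2 missing
  department: 0 missing
  salary: 1 missing

Total missing values: 3
Records with any missing: 3

3 missing values (city: 2, salary: 1); 3 incomplete records


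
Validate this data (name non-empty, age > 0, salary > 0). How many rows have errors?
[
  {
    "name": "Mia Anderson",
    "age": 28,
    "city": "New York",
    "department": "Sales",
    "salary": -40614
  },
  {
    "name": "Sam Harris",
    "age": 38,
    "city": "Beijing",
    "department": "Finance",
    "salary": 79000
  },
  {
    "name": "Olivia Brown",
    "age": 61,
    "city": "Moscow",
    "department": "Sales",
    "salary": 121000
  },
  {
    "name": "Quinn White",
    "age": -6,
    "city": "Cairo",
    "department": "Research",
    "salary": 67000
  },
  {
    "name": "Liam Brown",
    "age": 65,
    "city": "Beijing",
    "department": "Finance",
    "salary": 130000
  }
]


Validating 5 records:
Rules: name non-empty, age > 0, salary > 0

  Row 1 (Mia Anderson): negative salary: -40614
  Row 2 (Sam Harris): OK
  Row 3 (Olivia Brown): OK
  Row 4 (Quinn White): negative age: -6
  Row 5 (Liam Brown): OK

Total errors: 2

2 errors


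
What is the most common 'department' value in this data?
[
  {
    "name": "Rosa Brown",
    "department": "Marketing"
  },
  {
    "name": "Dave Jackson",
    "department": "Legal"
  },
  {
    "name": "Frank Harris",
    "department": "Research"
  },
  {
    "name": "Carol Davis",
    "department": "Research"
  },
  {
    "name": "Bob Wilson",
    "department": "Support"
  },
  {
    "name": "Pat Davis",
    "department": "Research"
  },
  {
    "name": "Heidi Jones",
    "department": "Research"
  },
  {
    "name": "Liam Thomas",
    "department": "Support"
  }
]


Counting 'department' values across 8 records:

  Research: 4 ####
  Support: 2 ##
  Marketing: 1 #
  Legal: 1 #

Most common: Research (4 times)

Research (4 times)


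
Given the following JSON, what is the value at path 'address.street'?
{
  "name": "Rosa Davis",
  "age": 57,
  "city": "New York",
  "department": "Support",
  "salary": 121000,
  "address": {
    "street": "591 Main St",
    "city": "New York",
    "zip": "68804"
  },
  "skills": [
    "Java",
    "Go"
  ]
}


Query: address.street
Path: address -> street
Value: 591 Main St

591 Main St


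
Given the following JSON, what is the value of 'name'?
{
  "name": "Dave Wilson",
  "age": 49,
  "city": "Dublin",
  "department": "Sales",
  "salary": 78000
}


Looking up field 'name'
Value: Dave Wilson

Dave Wilson


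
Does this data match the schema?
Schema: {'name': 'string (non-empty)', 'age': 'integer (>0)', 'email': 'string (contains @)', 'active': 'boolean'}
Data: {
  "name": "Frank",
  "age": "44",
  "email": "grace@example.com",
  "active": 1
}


Validating each field against schema:
  name: OK (non-empty string)
  age: FAIL ("44" is not an integer)
  email: OK (string with @)
  active: FAIL (1 is not a boolean)

Result: INVALID (2 errors: age, active)

INVALID (2 errors: age, active)


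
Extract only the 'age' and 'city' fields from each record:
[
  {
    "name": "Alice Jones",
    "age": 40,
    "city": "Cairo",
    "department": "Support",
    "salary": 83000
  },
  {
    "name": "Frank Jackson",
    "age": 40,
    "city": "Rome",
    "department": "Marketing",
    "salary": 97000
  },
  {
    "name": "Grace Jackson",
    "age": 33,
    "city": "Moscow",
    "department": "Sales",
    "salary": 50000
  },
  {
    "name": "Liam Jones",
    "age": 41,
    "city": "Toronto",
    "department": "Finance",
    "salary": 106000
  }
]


Original: 4 records with fields: name, age, city, department, salary
Keep: ['age', 'city']
Drop: ['name', 'department', 'salary']
Result: 4 records, 2 fields each

[
  {
    "age": 40,
    "city": "Cairo"
  },
  {
    "age": 40,
    "city": "Rome"
  },
  {
    "age": 33,
    "city": "Moscow"
  },
  {
    "age": 41,
    "city": "Toronto"
  }
]


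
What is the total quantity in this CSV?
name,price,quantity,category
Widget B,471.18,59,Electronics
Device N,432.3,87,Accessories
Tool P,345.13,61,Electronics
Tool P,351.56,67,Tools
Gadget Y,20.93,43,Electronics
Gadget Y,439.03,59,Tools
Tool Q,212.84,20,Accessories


Computing total quantity:
Values: [59, 87, 61, 67, 43, 59, 20]
Sum = 396

396


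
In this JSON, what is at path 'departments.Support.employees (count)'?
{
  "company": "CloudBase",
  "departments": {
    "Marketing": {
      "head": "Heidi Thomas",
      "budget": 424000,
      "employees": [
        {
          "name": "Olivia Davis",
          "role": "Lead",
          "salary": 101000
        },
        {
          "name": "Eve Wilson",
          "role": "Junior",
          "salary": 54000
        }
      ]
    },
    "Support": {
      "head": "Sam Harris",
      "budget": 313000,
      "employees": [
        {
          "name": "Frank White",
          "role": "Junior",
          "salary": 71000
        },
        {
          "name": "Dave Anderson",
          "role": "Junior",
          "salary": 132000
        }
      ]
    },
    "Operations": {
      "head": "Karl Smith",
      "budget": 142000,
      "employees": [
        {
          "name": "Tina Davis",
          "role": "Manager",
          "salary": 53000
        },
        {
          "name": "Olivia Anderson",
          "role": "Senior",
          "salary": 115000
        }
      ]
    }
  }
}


Path: departments.Support.employees (count)

Navigate:
  -> departments
  -> Support
  -> employees (array, length 2)

2


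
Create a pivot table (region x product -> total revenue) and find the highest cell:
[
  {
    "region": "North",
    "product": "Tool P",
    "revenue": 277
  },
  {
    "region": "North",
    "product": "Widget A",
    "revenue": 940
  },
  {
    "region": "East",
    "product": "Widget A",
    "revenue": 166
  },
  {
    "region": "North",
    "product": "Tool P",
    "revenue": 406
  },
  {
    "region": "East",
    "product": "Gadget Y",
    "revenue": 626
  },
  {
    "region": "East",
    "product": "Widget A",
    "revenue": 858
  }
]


Pivot: region (rows) x product (columns) -> total revenue

     Gadget Y      Tool P        Widget A    
East           626             0          1024  
North            0           683           940  

Highest: East / Widget A = $1024

East / Widget A = $1024


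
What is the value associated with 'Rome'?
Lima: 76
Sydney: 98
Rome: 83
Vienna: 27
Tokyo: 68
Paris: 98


Looking up key 'Rome'
Value: 83

83


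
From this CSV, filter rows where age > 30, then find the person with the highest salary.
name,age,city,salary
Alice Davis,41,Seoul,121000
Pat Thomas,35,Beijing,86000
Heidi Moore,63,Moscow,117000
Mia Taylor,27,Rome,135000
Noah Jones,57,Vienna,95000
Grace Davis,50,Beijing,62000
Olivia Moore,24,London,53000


Filter: age > 30
Sort by: salary (descending)

Filtered records (5):
  Alice Davis, age 41, salary $121000
  Heidi Moore, age 63, salary $117000
  Noah Jones, age 57, salary $95000
  Pat Thomas, age 35, salary $86000
  Grace Davis, age 50, salary $62000

Highest salary: Alice Davis ($121000)

Alice Davis


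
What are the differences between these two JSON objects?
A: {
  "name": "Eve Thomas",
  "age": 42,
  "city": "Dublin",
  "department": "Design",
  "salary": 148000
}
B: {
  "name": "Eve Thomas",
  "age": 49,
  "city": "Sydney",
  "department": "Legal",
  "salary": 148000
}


Comparing each field (in key order):
  name: same
  age: DIFFERENT
  city: DIFFERENT
  department: DIFFERENT
  salary: same
Differences:
  age: 42 -> 49
  city: Dublin -> Sydney
  department: Design -> Legal

3 field(s) changed

3 changes: age, city, department


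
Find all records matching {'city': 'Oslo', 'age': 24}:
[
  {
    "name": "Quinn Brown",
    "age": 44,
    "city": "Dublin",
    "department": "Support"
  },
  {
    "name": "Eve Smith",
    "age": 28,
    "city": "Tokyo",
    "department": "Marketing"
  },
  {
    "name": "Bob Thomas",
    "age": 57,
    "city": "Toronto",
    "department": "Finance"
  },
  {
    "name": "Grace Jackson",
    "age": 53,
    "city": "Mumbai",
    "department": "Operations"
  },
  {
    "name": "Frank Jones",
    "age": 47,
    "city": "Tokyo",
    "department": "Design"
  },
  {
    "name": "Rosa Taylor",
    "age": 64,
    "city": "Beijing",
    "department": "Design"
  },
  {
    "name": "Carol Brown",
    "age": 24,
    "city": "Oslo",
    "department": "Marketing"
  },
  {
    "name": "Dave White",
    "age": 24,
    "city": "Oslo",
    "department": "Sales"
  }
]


Search criteria: {'city': 'Oslo', 'age': 24}

Checking 8 records:
  Quinn Brown: {city: Dublin, age: 44}
  Eve Smith: {city: Tokyo, age: 28}
  Bob Thomas: {city: Toronto, age: 57}
  Grace Jackson: {city: Mumbai, age: 53}
  Frank Jones: {city: Tokyo, age: 47}
  Rosa Taylor: {city: Beijing, age: 64}
  Carol Brown: {city: Oslo, age: 24} <-- MATCH
  Dave White: {city: Oslo, age: 24} <-- MATCH

Matches: ["Carol Brown", "Dave White"]

["Carol Brown", "Dave White"]


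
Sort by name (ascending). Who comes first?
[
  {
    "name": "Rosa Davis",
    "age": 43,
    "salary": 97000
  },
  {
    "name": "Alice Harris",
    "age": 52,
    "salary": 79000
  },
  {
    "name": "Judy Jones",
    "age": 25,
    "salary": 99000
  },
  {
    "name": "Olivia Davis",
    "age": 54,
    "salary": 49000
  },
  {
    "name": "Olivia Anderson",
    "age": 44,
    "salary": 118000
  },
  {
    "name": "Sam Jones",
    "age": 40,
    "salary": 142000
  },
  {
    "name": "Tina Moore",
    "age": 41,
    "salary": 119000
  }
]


Sort by: name (ascending)

Sorted order:
  1. Alice Harris (name = Alice Harris)
  2. Judy Jones (name = Judy Jones)
  3. Olivia Anderson (name = Olivia Anderson)
  4. Olivia Davis (name = Olivia Davis)
  5. Rosa Davis (name = Rosa Davis)
  6. Sam Jones (name = Sam Jones)
  7. Tina Moore (name = Tina Moore)

First: Alice Harris

Alice Harris
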